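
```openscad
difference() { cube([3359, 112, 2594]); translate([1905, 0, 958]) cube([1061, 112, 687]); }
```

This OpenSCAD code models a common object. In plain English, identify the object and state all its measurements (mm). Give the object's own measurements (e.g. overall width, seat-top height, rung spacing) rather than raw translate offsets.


A wall 3359 mm long (x), 112 mm thick (y), 2594 mm tall, with a rectangular window opening cut through it. The opening is 1061 mm wide and 687 mm tall; its sill is at z = 958 mm and its near (−x) edge is 1905 mm from the wall's −x end. The opening passes through the full wall thickness.


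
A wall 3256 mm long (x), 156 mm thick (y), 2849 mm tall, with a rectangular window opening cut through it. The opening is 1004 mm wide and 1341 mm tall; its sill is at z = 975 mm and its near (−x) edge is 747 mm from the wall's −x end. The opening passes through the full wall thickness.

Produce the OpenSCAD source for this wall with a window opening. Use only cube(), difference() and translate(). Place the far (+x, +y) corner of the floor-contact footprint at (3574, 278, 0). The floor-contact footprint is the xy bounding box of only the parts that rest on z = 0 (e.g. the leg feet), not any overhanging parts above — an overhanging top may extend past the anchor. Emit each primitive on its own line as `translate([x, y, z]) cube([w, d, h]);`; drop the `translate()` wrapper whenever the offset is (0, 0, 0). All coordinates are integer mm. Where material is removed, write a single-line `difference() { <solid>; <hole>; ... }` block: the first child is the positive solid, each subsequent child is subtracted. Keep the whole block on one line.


difference() { translate([318, 122, 0]) cube([3256, 156, 2849]); translate([1065, 122, 975]) cube([1004, 156, 1341]); }


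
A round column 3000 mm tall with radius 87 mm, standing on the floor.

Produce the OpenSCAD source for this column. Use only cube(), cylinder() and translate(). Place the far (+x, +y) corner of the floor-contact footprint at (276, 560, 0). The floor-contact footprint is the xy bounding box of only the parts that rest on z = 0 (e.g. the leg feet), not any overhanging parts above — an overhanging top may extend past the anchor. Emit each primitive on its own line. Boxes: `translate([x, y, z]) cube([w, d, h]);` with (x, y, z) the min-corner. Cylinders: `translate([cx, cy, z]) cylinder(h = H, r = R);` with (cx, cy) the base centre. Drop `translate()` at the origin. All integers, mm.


translate([189, 473, 0]) cylinder(h = 3000, r = 87);


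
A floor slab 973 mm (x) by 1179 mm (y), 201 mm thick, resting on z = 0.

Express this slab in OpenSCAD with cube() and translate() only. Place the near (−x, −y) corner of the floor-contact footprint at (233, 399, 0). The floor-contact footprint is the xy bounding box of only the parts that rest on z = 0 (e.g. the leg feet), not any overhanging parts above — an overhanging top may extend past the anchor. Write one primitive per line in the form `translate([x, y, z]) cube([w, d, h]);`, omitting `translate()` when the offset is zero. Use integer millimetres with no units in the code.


translate([233, 399, 0]) cube([973, 1179, 201]);


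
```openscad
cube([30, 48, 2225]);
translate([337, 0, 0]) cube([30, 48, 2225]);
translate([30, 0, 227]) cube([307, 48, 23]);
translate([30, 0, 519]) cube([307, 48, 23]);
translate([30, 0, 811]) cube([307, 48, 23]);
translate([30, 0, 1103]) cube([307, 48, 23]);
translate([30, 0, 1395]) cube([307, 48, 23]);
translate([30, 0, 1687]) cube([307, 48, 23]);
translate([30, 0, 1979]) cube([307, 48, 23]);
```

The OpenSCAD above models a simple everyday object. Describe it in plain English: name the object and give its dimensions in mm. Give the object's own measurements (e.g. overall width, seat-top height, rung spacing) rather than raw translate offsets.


A straight ladder. Two 30×48 mm vertical rails, 2225 mm tall, stand 367 mm apart (outside-to-outside) with their front faces coplanar on the −y side. 7 rungs, each 48 mm deep and 23 mm tall, span between the inner faces of the rails, front faces flush with the rails. The lowest rung's underside is at z = 227 mm and rungs are spaced 292 mm apart (underside to underside).


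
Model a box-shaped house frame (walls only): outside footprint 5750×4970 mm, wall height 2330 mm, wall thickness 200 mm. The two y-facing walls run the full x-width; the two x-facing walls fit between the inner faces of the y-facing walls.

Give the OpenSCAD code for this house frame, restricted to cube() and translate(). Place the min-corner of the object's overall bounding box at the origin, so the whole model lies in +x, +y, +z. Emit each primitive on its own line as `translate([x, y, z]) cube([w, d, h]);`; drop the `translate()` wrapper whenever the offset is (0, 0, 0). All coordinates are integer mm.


cube([5750, 200, 2330]);
translate([0, 4770, 0]) cube([5750, 200, 2330]);
translate([0, 200, 0]) cube([200, 4570, 2330]);
translate([5550, 200, 0]) cube([200, 4570, 2330]);


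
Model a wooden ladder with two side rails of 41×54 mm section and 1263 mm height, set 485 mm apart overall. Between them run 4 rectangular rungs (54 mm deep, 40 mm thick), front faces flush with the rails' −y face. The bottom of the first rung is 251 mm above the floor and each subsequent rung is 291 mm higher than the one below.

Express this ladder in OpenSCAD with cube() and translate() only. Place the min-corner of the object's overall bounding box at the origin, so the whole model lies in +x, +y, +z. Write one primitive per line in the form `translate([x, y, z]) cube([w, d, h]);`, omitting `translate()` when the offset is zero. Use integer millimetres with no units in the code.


// rung span = 485 - 2*41 = 403
// rung[k] z = 251 + k*291
cube([41, 54, 1263]);
translate([444, 0, 0]) cube([41, 54, 1263]);
translate([41, 0, 251]) cube([403, 54, 40]);
translate([41, 0, 542]) cube([403, 54, 40]);
translate([41, 0, 833]) cube([403, 54, 40]);
translate([41, 0, 1124]) cube([403, 54, 40]);


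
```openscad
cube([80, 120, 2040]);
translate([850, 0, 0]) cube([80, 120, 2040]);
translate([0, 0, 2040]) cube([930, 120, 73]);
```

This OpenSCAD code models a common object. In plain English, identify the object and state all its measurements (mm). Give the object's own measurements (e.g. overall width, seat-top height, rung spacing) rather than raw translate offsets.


A door frame. The clear opening is 770 mm wide and 2040 mm high. Two 80 mm wide jambs, 120 mm deep, stand either side of the opening from the floor to the top of the opening. A 73 mm thick head sits across the top of both jambs, spanning the full outside width of the frame.


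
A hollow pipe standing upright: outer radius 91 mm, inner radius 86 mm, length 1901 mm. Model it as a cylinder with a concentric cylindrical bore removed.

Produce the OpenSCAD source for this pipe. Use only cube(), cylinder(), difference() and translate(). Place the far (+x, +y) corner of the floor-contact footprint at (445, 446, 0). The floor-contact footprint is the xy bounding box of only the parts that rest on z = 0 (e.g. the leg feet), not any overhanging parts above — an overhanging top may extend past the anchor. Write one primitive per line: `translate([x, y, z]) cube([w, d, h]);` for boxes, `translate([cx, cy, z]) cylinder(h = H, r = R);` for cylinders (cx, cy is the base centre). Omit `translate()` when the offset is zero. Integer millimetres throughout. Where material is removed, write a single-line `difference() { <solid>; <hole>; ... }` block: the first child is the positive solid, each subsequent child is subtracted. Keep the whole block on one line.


difference() { translate([354, 355, 0]) cylinder(h = 1901, r = 91); translate([354, 355, 0]) cylinder(h = 1901, r = 86); }


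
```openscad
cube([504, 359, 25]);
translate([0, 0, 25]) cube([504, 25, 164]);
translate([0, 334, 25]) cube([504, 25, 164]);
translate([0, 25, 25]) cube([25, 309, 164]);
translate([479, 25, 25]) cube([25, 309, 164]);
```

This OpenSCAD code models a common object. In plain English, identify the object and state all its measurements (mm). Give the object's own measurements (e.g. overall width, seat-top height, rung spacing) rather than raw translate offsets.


An open-topped rectangular box: outside dimensions 504×359×189 mm, with a uniform wall and base thickness of 25 mm. The base is a full 504×359 slab on the floor; four walls sit on top of the base. The front and back walls (the −y and +y sides) span the full width; the two side walls fit between them.


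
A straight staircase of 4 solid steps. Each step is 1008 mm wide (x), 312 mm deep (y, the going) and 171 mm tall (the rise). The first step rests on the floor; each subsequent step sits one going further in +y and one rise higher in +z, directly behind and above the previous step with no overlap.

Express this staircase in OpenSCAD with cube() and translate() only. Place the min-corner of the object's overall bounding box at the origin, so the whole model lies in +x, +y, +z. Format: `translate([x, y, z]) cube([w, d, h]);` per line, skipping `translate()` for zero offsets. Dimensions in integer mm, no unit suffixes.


cube([1008, 312, 171]);
translate([0, 312, 171]) cube([1008, 312, 171]);
translate([0, 624, 342]) cube([1008, 312, 171]);
translate([0, 936, 513]) cube([1008, 312, 171]);


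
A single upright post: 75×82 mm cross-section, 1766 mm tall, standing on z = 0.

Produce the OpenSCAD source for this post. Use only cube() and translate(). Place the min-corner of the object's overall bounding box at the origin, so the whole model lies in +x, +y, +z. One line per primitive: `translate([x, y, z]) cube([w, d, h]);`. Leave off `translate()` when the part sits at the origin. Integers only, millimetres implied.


cube([75, 82, 1766]);


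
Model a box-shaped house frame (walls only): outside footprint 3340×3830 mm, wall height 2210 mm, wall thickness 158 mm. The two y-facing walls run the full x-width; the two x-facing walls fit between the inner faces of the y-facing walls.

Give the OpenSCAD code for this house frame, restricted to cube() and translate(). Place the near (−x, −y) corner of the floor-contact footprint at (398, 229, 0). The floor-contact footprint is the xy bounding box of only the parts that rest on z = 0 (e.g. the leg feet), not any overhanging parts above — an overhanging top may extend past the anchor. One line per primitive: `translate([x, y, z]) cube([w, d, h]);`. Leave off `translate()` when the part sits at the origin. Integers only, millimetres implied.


translate([398, 229, 0]) cube([3340, 158, 2210]);
translate([398, 3901, 0]) cube([3340, 158, 2210]);
translate([398, 387, 0]) cube([158, 3514, 2210]);
translate([3580, 387, 0]) cube([158, 3514, 2210]);


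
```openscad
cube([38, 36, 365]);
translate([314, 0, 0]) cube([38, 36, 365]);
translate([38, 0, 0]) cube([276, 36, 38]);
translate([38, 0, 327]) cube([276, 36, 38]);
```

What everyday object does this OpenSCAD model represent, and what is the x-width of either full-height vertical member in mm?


A picture frame. The border width is 38 mm.

Four thin pieces enclosing a rectangular opening — a picture frame. The two full-height stiles are 365 mm tall; the top rail sits at z = 327 and is 38 mm tall, so the border above the opening is 365 − 327 = 38 mm, matching the stile x-width.


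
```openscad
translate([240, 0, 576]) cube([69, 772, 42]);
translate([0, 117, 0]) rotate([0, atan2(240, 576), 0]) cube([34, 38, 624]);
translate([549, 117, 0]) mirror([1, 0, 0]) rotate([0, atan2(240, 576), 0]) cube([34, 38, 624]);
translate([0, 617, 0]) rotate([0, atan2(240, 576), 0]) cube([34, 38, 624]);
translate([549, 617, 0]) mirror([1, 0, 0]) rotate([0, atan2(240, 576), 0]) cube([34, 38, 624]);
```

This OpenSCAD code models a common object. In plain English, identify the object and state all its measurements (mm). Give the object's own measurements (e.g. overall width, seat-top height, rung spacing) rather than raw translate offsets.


A sawhorse. A 69×772×42 mm beam (x, y, z) sits on two A-frame leg pairs. Each pair is two raked legs of 34×38 mm section (38 mm along y) splaying symmetrically in x. Each leg rises 576 mm vertically over 240 mm of horizontal reach and is 624 mm long along its own axis. Every leg's outer bottom edge rests on the floor and its outer top edge meets a bottom edge of the beam — the left legs (tilting toward +x) meet the beam's −x bottom edge, the right legs (their mirror images, tilting toward −x) meet its +x bottom edge — so the leg tops tuck under the beam, the beam's underside is 576 mm above the floor, and the feet are 549 mm apart outside-to-outside with the beam centred between them. The two leg pairs are set in 117 mm from either end of the beam.


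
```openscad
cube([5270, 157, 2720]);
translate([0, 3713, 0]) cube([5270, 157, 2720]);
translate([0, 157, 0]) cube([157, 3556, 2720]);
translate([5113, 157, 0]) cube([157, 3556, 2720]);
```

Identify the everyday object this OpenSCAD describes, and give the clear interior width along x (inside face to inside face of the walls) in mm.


A house (or room) frame. The interior width is 4956 mm.

Four 2720 mm walls enclosing a rectangle with no floor or roof — a room or house frame. Outside width is 5270 mm and wall thickness is 157 mm, so the interior width is 5270 − 2 × 157 = 4956 mm.


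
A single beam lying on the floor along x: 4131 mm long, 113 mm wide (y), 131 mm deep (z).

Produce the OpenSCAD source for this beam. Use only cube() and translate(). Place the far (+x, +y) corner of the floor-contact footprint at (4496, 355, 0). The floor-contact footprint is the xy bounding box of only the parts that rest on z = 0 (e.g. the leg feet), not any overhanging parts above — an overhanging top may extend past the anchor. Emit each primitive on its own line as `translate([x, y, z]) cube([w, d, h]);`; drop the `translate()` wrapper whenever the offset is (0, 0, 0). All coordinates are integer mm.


translate([365, 242, 0]) cube([4131, 113, 131]);


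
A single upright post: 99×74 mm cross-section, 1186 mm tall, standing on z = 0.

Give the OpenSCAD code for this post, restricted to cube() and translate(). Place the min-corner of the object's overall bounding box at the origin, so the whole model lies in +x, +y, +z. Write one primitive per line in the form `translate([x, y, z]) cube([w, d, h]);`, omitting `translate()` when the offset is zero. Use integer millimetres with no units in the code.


cube([99, 74, 1186]);


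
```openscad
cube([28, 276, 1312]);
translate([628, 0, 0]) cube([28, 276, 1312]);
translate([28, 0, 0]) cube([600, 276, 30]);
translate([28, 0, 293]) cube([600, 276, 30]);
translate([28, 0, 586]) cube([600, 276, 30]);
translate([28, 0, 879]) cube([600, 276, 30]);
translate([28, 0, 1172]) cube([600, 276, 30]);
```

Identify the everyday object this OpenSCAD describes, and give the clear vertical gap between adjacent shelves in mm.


A bookshelf. The clear shelf gap is 263 mm.

Two tall side panels with 5 horizontal boards between them — a bookshelf. The first two shelf undersides are at z = 0 and z = 293; with shelf thickness 30, the clear gap is 293 − 0 − 30 = 263 mm.


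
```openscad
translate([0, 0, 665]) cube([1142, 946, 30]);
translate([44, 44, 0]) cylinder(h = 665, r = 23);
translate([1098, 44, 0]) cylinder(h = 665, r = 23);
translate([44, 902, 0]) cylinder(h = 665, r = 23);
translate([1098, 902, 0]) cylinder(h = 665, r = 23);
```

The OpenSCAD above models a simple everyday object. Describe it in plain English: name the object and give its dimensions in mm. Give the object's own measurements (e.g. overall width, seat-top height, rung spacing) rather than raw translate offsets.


A rectangular dining table. The top is 1142×946×30 mm with its upper surface at z = 695 mm. It stands on four round legs of 46 mm diameter, each leg's bounding box inset 21 mm from the nearest pair of top edges, running from the floor to the underside of the top.


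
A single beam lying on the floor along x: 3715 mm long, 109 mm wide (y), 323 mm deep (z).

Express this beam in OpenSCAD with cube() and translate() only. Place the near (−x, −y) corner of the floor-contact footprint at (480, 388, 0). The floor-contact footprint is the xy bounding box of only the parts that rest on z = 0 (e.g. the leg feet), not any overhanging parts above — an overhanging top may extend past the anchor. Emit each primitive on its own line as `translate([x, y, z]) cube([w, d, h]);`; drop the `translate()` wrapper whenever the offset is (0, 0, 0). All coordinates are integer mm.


translate([480, 388, 0]) cube([3715, 109, 323]);


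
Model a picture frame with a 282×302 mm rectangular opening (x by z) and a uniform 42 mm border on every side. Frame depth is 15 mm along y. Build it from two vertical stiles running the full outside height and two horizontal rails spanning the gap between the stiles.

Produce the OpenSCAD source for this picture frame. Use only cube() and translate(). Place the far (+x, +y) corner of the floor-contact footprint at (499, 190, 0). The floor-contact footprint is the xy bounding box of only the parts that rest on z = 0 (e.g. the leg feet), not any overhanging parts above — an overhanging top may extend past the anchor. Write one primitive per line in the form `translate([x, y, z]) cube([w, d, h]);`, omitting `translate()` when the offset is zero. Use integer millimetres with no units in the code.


translate([133, 175, 0]) cube([42, 15, 386]);
translate([457, 175, 0]) cube([42, 15, 386]);
translate([175, 175, 0]) cube([282, 15, 42]);
translate([175, 175, 344]) cube([282, 15, 42]);


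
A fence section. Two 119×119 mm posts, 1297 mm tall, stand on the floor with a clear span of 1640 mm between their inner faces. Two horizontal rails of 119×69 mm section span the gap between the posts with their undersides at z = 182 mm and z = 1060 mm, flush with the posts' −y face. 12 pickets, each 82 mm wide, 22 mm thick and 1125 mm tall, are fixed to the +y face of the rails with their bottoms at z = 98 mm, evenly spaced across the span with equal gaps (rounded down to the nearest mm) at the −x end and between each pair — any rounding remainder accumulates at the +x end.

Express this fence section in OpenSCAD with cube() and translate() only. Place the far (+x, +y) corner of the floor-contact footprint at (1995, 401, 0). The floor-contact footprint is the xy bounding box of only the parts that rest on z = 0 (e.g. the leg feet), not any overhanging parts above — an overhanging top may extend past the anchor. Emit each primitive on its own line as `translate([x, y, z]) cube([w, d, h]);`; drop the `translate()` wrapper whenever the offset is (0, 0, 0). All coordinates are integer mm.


translate([117, 282, 0]) cube([119, 119, 1297]);
translate([1876, 282, 0]) cube([119, 119, 1297]);
translate([236, 282, 182]) cube([1640, 119, 69]);
translate([236, 282, 1060]) cube([1640, 119, 69]);
translate([286, 401, 98]) cube([82, 22, 1125]);
translate([418, 401, 98]) cube([82, 22, 1125]);
translate([550, 401, 98]) cube([82, 22, 1125]);
translate([682, 401, 98]) cube([82, 22, 1125]);
translate([814, 401, 98]) cube([82, 22, 1125]);
translate([946, 401, 98]) cube([82, 22, 1125]);
translate([1078, 401, 98]) cube([82, 22, 1125]);
translate([1210, 401, 98]) cube([82, 22, 1125]);
translate([1342, 401, 98]) cube([82, 22, 1125]);
translate([1474, 401, 98]) cube([82, 22, 1125]);
translate([1606, 401, 98]) cube([82, 22, 1125]);
translate([1738, 401, 98]) cube([82, 22, 1125]);


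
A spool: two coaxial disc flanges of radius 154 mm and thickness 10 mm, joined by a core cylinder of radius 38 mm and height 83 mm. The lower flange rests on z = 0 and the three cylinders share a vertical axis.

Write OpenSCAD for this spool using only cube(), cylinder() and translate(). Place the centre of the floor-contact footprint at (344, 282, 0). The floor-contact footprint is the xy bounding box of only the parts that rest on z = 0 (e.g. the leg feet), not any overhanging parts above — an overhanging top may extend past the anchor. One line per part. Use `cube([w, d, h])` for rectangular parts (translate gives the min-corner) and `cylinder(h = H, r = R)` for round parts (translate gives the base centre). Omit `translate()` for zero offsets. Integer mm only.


translate([344, 282, 0]) cylinder(h = 10, r = 154);
translate([344, 282, 10]) cylinder(h = 83, r = 38);
translate([344, 282, 93]) cylinder(h = 10, r = 154);


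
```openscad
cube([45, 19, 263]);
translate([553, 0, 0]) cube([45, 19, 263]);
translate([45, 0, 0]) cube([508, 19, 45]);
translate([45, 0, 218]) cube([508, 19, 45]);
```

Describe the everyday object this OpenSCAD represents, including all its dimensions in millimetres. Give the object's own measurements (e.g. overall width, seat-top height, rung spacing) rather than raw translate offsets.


A rectangular picture frame lying in the x–z plane (depth along y). The opening is 508 mm wide (x) by 173 mm tall (z), surrounded by a border 45 mm wide on all four sides. The frame is 19 mm deep and is made of two full-height vertical stiles with two horizontal rails fitted between them.


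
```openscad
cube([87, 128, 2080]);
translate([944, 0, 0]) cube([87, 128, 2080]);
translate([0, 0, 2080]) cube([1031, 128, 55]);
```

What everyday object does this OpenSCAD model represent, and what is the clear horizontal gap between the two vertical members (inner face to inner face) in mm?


A door frame. The clear opening width is 857 mm.

Two 2080 mm tall posts with a header on top — a door frame. The left jamb is 87 mm wide at x = 0; the right jamb starts at x = 944. The clear opening is 944 − 87 = 857 mm.


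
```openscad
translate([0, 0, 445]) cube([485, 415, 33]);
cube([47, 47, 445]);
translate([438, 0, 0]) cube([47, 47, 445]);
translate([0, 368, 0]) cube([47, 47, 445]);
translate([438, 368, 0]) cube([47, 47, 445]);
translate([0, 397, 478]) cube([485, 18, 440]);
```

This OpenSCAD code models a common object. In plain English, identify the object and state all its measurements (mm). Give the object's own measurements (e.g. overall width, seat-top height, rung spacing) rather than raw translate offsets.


A chair. The seat is a 485×415×33 mm slab with its top at z = 478 mm, on four 47×47 mm corner legs (flush with the seat edges, standing on z = 0). A flat backrest 18 mm thick, 440 mm tall, spans the full seat width and rises from the seat top along its +y edge, rear face flush with the rear of the seat.


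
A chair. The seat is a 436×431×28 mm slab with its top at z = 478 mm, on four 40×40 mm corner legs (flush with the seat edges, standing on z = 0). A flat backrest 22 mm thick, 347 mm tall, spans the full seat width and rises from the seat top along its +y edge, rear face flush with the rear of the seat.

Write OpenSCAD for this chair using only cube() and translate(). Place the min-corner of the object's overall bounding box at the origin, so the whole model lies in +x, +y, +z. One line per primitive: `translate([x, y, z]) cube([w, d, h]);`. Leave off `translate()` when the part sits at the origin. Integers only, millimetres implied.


translate([0, 0, 450]) cube([436, 431, 28]);
cube([40, 40, 450]);
translate([396, 0, 0]) cube([40, 40, 450]);
translate([0, 391, 0]) cube([40, 40, 450]);
translate([396, 391, 0]) cube([40, 40, 450]);
translate([0, 409, 478]) cube([436, 22, 347]);


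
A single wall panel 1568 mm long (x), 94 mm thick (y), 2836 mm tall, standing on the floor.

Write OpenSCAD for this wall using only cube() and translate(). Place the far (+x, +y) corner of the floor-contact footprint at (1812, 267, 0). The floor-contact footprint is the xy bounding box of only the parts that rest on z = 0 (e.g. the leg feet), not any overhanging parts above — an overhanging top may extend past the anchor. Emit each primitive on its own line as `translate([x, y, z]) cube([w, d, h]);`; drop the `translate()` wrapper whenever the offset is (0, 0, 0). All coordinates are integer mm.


translate([244, 173, 0]) cube([1568, 94, 2836]);


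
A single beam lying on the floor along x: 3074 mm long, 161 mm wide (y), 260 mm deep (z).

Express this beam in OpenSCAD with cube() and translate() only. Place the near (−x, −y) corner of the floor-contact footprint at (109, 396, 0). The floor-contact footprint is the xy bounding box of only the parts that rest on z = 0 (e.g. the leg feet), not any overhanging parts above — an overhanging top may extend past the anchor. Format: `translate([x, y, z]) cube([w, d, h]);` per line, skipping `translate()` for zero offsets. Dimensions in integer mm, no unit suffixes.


translate([109, 396, 0]) cube([3074, 161, 260]);


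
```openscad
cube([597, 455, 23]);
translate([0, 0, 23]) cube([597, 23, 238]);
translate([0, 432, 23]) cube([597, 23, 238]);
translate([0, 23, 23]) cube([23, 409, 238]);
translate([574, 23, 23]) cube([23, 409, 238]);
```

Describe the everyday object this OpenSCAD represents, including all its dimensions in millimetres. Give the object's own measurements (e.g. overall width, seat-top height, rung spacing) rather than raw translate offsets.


An open-topped rectangular box: outside dimensions 597×455×261 mm, with a uniform wall and base thickness of 23 mm. The base is a full 597×455 slab on the floor; four walls sit on top of the base. The front and back walls (the −y and +y sides) span the full width; the two side walls fit between them.


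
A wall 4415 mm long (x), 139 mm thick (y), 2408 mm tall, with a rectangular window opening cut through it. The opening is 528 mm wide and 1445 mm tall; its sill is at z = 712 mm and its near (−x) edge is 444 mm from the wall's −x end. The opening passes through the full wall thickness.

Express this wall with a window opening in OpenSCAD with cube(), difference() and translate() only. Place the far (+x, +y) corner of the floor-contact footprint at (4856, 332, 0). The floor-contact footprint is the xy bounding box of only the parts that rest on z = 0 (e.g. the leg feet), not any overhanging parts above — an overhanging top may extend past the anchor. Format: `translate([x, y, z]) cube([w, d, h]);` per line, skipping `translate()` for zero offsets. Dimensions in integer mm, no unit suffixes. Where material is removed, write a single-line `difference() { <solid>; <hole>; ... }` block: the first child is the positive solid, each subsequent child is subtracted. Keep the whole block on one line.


difference() { translate([441, 193, 0]) cube([4415, 139, 2408]); translate([885, 193, 712]) cube([528, 139, 1445]); }


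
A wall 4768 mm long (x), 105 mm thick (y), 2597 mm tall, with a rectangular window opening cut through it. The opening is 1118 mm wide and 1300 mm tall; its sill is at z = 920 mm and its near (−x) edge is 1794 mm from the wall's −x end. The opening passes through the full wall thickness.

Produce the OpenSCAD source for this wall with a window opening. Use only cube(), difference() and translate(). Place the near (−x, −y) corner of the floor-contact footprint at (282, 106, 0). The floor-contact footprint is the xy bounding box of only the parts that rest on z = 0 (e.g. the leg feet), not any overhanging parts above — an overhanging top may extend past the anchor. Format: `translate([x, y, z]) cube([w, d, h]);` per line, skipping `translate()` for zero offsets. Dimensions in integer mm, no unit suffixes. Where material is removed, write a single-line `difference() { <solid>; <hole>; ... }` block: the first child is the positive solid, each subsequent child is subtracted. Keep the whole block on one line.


difference() { translate([282, 106, 0]) cube([4768, 105, 2597]); translate([2076, 106, 920]) cube([1118, 105, 1300]); }


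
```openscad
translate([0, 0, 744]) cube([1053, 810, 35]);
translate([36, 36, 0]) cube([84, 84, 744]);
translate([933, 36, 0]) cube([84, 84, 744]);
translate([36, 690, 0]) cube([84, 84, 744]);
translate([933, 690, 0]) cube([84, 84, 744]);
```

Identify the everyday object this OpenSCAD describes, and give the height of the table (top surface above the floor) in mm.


A table. The table height is 779 mm.

A 1053×810×35 slab sits at z = 744 on four 84 mm square posts — a table. The top surface is at 744 + 35 = 779 mm.


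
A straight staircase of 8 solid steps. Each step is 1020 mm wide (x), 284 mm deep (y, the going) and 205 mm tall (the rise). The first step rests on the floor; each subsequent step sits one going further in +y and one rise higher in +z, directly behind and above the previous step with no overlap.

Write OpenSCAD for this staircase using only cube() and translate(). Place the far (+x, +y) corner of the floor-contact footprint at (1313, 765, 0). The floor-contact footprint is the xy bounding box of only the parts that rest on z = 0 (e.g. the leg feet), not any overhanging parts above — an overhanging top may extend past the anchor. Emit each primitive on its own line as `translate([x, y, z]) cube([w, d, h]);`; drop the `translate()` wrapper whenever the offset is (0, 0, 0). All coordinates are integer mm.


translate([293, 481, 0]) cube([1020, 284, 205]);
translate([293, 765, 205]) cube([1020, 284, 205]);
translate([293, 1049, 410]) cube([1020, 284, 205]);
translate([293, 1333, 615]) cube([1020, 284, 205]);
translate([293, 1617, 820]) cube([1020, 284, 205]);
translate([293, 1901, 1025]) cube([1020, 284, 205]);
translate([293, 2185, 1230]) cube([1020, 284, 205]);
translate([293, 2469, 1435]) cube([1020, 284, 205]);


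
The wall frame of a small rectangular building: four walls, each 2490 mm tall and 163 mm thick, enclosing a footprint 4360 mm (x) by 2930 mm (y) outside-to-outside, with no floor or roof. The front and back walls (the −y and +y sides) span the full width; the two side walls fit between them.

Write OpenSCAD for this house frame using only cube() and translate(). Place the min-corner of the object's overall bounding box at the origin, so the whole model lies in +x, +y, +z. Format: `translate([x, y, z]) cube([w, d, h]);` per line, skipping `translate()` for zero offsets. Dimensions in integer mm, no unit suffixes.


cube([4360, 163, 2490]);
translate([0, 2767, 0]) cube([4360, 163, 2490]);
translate([0, 163, 0]) cube([163, 2604, 2490]);
translate([4197, 163, 0]) cube([163, 2604, 2490]);


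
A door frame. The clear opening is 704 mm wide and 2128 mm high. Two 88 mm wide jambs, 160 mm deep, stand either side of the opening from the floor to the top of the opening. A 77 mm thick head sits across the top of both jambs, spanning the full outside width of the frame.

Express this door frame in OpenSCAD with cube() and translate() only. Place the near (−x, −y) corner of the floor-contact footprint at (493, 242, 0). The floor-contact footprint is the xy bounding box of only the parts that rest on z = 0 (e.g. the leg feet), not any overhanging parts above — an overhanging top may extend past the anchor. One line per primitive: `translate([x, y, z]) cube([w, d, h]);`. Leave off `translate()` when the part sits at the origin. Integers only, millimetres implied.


translate([493, 242, 0]) cube([88, 160, 2128]);
translate([1285, 242, 0]) cube([88, 160, 2128]);
translate([493, 242, 2128]) cube([880, 160, 77]);


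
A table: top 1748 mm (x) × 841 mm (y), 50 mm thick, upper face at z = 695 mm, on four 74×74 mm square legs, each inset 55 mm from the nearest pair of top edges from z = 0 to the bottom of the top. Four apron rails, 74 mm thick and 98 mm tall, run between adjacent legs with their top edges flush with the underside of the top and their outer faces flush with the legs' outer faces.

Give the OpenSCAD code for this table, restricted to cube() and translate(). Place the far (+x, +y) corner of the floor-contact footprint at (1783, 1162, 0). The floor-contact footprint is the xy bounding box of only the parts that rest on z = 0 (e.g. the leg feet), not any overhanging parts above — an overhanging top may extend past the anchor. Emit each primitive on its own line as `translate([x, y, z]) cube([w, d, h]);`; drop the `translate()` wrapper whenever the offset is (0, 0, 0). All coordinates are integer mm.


translate([90, 376, 645]) cube([1748, 841, 50]);
translate([145, 431, 0]) cube([74, 74, 645]);
translate([1709, 431, 0]) cube([74, 74, 645]);
translate([145, 1088, 0]) cube([74, 74, 645]);
translate([1709, 1088, 0]) cube([74, 74, 645]);
translate([219, 431, 547]) cube([1490, 74, 98]);
translate([219, 1088, 547]) cube([1490, 74, 98]);
translate([145, 505, 547]) cube([74, 583, 98]);
translate([1709, 505, 547]) cube([74, 583, 98]);


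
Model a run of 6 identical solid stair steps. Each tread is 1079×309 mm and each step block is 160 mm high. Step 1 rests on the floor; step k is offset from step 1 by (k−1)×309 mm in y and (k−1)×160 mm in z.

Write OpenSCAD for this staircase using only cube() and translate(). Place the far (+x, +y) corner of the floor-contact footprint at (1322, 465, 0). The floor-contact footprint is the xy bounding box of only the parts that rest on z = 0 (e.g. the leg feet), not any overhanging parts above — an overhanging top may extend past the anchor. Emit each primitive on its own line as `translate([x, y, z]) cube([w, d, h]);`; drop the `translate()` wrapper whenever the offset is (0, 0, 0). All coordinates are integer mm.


translate([243, 156, 0]) cube([1079, 309, 160]);
translate([243, 465, 160]) cube([1079, 309, 160]);
translate([243, 774, 320]) cube([1079, 309, 160]);
translate([243, 1083, 480]) cube([1079, 309, 160]);
translate([243, 1392, 640]) cube([1079, 309, 160]);
translate([243, 1701, 800]) cube([1079, 309, 160]);


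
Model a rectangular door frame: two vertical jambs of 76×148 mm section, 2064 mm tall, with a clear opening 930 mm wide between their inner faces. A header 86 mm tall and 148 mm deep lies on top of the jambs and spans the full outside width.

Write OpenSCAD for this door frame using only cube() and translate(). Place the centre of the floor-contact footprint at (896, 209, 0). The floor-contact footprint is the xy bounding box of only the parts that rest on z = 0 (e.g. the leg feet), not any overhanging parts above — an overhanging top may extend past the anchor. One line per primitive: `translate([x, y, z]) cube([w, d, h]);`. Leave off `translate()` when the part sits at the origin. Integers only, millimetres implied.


translate([355, 135, 0]) cube([76, 148, 2064]);
translate([1361, 135, 0]) cube([76, 148, 2064]);
translate([355, 135, 2064]) cube([1082, 148, 86]);


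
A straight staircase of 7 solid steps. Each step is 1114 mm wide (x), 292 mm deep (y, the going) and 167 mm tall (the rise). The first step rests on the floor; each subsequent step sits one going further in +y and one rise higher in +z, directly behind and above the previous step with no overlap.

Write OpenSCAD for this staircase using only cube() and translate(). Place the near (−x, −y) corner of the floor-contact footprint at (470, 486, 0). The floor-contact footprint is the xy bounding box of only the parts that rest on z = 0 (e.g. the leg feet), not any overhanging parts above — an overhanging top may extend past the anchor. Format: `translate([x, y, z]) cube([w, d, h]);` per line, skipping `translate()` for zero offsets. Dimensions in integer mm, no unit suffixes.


translate([470, 486, 0]) cube([1114, 292, 167]);
translate([470, 778, 167]) cube([1114, 292, 167]);
translate([470, 1070, 334]) cube([1114, 292, 167]);
translate([470, 1362, 501]) cube([1114, 292, 167]);
translate([470, 1654, 668]) cube([1114, 292, 167]);
translate([470, 1946, 835]) cube([1114, 292, 167]);
translate([470, 2238, 1002]) cube([1114, 292, 167]);


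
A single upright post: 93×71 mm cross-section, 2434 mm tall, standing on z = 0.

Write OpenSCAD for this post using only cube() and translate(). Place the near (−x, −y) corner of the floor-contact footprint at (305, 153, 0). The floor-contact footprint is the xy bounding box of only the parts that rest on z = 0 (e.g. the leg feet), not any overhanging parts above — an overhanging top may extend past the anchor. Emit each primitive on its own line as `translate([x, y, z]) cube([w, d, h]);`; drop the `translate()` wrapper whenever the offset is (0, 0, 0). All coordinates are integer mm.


translate([305, 153, 0]) cube([93, 71, 2434]);


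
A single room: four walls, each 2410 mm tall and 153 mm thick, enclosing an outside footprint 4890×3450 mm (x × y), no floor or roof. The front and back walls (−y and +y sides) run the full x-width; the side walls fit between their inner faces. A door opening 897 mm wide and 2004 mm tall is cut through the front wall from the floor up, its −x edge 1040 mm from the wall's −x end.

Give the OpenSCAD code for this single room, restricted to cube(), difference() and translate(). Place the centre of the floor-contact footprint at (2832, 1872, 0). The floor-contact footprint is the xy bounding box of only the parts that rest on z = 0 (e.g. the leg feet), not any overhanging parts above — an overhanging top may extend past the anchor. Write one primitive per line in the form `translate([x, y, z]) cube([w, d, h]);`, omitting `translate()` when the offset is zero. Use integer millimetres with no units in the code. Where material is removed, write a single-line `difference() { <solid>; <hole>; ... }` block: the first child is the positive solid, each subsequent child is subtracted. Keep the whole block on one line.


difference() { translate([387, 147, 0]) cube([4890, 153, 2410]); translate([1427, 147, 0]) cube([897, 153, 2004]); }
translate([387, 3444, 0]) cube([4890, 153, 2410]);
translate([387, 300, 0]) cube([153, 3144, 2410]);
translate([5124, 300, 0]) cube([153, 3144, 2410]);


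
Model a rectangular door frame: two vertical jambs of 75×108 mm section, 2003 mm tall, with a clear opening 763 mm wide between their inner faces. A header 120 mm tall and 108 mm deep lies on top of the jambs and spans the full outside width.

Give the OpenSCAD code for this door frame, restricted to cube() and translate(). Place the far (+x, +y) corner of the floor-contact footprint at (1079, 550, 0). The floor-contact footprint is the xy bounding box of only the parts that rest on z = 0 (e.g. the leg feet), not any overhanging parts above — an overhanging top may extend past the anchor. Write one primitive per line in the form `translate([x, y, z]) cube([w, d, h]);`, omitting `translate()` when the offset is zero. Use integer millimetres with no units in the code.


translate([166, 442, 0]) cube([75, 108, 2003]);
translate([1004, 442, 0]) cube([75, 108, 2003]);
translate([166, 442, 2003]) cube([913, 108, 120]);


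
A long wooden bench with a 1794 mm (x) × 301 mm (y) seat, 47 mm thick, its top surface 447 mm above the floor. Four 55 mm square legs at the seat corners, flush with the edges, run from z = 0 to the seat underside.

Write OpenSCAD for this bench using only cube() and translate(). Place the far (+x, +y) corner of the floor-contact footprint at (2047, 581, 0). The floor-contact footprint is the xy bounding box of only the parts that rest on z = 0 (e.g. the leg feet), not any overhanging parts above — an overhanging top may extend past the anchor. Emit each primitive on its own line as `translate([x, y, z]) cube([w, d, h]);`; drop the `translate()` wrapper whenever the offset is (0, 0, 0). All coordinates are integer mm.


// leg_h = 447 − 47 = 400
translate([253, 280, 400]) cube([1794, 301, 47]);
translate([253, 280, 0]) cube([55, 55, 400]);
translate([253, 526, 0]) cube([55, 55, 400]);
translate([1992, 280, 0]) cube([55, 55, 400]);
translate([1992, 526, 0]) cube([55, 55, 400]);


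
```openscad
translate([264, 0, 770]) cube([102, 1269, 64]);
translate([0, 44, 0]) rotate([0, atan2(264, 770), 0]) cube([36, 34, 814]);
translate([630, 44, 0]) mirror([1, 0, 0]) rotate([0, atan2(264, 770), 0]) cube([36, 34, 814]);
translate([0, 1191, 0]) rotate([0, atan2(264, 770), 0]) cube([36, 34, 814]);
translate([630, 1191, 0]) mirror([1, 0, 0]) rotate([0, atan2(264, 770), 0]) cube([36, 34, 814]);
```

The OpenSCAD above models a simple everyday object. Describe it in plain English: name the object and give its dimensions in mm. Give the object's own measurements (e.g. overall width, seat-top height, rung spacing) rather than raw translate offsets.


A sawhorse. A 102×1269×64 mm beam (x, y, z) sits on two A-frame leg pairs. Each pair is two raked legs of 36×34 mm section (34 mm along y) splaying symmetrically in x. Each leg rises 770 mm vertically over 264 mm of horizontal reach and is 814 mm long along its own axis. Every leg's outer bottom edge rests on the floor and its outer top edge meets a bottom edge of the beam — the left legs (tilting toward +x) meet the beam's −x bottom edge, the right legs (their mirror images, tilting toward −x) meet its +x bottom edge — so the leg tops tuck under the beam, the beam's underside is 770 mm above the floor, and the feet are 630 mm apart outside-to-outside with the beam centred between them. The two leg pairs are set in 44 mm from either end of the beam.
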